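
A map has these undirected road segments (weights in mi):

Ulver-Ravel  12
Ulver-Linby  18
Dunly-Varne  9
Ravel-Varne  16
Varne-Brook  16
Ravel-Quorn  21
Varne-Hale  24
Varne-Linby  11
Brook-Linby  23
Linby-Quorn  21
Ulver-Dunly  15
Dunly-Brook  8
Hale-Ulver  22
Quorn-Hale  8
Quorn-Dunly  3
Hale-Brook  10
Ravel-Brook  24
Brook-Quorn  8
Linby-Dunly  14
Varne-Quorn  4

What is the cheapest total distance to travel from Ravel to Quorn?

Settle nodes by increasing distance from Ravel:
Ravel: 0
Ulver: 12  (via Ravel)
Varne: 16  (via Ravel)
Quorn: 20  (via Varne)
Shortest route: Ravel–Varne–Quorn = 20 mi.

20 mi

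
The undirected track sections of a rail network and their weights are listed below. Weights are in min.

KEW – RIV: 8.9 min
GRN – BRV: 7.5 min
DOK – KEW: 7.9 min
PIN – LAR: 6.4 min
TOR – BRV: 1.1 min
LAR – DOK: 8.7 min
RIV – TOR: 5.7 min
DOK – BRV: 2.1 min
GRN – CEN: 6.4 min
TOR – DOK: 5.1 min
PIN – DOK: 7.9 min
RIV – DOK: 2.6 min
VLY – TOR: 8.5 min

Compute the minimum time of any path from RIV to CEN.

18.6 min

Shortest distances from RIV:
RIV: 0
DOK: 2.6  (via RIV)
BRV: 4.7  (via DOK)
TOR: 5.7  (via RIV)
KEW: 8.9  (via RIV)
PIN: 10.5  (via DOK)
LAR: 11.3  (via DOK)
GRN: 12.2  (via BRV)
VLY: 14.2  (via TOR)
CEN: 18.6  (via GRN)
Shortest route: RIV → DOK → BRV → GRN → CEN = 18.6 min.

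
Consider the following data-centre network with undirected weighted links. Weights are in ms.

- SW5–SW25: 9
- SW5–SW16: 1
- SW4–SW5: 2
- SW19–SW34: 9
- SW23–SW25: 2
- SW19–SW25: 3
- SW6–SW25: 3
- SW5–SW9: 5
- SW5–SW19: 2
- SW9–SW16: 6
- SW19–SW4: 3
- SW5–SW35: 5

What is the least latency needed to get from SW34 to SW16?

12 ms

Compare a few routes:
SW34 → SW19 → SW4 → SW5 → SW16: 9+3+2+1 = 15
SW34 → SW19 → SW5 → SW16: 9+2+1 = 12
SW34 → SW19 → SW5 → SW9 → SW16: 9+2+5+6 = 22
SW34 → SW19 → SW25 → SW5 → SW16: 9+3+9+1 = 22
Cheapest is SW34 → SW19 → SW5 → SW16 at 12 ms.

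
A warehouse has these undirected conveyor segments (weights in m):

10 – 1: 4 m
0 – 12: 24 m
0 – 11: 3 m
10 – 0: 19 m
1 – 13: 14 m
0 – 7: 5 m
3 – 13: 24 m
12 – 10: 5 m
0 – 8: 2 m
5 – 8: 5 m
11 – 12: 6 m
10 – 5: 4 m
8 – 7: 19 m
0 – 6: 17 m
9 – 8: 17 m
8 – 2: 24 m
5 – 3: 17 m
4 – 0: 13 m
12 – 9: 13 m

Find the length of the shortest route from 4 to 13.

42 m

Settle nodes by increasing distance from 4:
4: 0
0: 13  (via 4)
8: 15  (via 0)
11: 16  (via 0)
7: 18  (via 0)
5: 20  (via 8)
12: 22  (via 11)
10: 24  (via 5)
1: 28  (via 10)
6: 30  (via 0)
9: 32  (via 8)
3: 37  (via 5)
2: 39  (via 8)
13: 42  (via 1)
Shortest route: 4 → 0 → 8 → 5 → 10 → 1 → 13 = 42 m.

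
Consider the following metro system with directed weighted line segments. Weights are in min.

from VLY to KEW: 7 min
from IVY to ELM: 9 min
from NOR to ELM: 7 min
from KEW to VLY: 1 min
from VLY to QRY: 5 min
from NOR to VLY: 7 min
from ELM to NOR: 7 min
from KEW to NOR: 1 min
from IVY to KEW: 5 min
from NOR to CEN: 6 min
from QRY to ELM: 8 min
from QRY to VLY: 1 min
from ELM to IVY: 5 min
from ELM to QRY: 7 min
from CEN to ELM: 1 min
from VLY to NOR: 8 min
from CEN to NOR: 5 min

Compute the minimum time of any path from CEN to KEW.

11 min

Compare a few routes:
CEN–ELM–QRY–VLY–KEW: 1+7+1+7 = 16
CEN–ELM–IVY–KEW: 1+5+5 = 11
Cheapest is CEN–ELM–IVY–KEW at 11 min.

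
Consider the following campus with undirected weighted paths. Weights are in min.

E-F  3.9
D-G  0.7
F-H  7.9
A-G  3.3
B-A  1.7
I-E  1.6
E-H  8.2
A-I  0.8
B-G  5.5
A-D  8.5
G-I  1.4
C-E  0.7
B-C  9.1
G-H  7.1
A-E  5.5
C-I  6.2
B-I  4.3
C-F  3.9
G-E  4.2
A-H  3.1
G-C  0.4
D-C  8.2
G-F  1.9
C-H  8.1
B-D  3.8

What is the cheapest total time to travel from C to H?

5.7 min

Enumerating some paths:
C - G - I - A - H: 0.4+1.4+0.8+3.1 = 5.7
C - E - I - A - H: 0.7+1.6+0.8+3.1 = 6.2
C - G - A - H: 0.4+3.3+3.1 = 6.8
The minimum is 5.7 min via C - G - I - A - H.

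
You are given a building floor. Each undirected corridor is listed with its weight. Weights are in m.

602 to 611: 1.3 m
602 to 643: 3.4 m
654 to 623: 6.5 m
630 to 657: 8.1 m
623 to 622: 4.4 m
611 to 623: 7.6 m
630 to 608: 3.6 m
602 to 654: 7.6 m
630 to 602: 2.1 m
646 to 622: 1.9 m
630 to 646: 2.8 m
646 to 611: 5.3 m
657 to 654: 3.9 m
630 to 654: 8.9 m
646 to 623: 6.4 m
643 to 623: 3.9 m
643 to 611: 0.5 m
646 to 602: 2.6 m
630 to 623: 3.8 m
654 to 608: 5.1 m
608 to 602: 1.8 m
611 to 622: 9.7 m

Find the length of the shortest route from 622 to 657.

12.8 m

Compare a few routes:
622–646–630–657: 1.9+2.8+8.1 = 12.8
622–646–602–630–657: 1.9+2.6+2.1+8.1 = 14.7
Cheapest is 622–646–630–657 at 12.8 m.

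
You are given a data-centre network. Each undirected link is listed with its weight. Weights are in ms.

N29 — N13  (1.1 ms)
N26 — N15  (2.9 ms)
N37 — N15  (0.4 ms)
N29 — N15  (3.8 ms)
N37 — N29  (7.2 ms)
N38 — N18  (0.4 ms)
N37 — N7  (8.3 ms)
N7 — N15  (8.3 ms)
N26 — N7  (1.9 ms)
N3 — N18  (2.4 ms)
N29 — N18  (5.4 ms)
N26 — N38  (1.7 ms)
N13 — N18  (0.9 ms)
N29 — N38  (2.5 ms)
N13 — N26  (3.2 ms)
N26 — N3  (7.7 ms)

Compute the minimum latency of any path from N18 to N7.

Shortest distances from N18:
N18: 0
N38: 0.4  (via N18)
N13: 0.9  (via N18)
N29: 2  (via N13)
N26: 2.1  (via N38)
N3: 2.4  (via N18)
N7: 4  (via N26)
Shortest route: N18 → N38 → N26 → N7 = 4 ms.

4 ms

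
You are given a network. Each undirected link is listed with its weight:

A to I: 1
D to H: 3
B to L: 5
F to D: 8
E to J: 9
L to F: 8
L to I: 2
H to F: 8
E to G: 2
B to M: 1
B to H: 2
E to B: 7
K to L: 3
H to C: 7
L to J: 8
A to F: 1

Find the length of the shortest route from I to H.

Settle nodes by increasing distance from I:
I: 0
A: 1  (via I)
F: 2  (via A)
L: 2  (via I)
K: 5  (via L)
B: 7  (via L)
M: 8  (via B)
H: 9  (via B)
Shortest route: I–L–B–H = 9.

9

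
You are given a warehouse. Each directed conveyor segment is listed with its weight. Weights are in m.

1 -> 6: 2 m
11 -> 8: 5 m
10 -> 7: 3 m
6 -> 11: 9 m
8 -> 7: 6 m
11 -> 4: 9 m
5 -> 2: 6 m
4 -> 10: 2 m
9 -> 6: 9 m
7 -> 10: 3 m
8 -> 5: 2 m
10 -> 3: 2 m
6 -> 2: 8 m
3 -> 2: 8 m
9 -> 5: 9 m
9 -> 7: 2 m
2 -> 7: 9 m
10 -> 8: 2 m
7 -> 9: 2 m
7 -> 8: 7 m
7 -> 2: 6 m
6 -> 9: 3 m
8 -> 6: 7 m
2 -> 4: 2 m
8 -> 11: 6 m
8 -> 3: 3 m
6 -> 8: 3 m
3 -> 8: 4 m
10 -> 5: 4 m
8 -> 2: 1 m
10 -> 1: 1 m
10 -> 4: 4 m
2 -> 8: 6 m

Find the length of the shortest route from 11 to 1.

11 m

Compare a few routes:
11 → 4 → 10 → 1: 9+2+1 = 12
11 → 8 → 7 → 10 → 1: 5+6+3+1 = 15
11 → 8 → 2 → 4 → 10 → 1: 5+1+2+2+1 = 11
Cheapest is 11 → 8 → 2 → 4 → 10 → 1 at 11 m.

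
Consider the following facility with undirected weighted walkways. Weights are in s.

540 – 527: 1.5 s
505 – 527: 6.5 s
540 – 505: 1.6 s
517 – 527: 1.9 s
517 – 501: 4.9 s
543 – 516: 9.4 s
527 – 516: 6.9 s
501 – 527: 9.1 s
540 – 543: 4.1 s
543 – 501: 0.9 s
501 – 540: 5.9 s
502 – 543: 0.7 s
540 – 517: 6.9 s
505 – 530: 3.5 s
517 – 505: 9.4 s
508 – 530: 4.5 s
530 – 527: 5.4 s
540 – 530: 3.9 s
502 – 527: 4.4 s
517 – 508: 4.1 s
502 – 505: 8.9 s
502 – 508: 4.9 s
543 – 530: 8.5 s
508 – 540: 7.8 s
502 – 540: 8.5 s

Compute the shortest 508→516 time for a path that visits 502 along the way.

Best 508 to 502: 508 → 502 costing 4.9
Shortest 502→516: 502 → 543 → 516 = 10.1
Total via 502: 4.9 + 10.1 = 15 s.

15 s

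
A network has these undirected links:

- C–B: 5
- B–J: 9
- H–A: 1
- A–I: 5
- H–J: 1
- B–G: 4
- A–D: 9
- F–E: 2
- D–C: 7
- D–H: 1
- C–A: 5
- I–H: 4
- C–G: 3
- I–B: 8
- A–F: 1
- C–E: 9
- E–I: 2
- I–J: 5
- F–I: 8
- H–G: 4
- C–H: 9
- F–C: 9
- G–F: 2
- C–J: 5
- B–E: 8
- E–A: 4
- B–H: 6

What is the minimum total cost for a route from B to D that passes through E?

Shortest B→E: B → E = 8
Shortest E→D: E → F → A → H → D = 5
Total via E: 8 + 5 = 13.

13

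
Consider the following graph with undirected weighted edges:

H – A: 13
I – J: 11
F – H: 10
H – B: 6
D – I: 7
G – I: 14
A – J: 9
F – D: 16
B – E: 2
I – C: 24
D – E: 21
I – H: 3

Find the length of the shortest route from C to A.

Running Dijkstra from C:
C: 0
I: 24  (via C)
H: 27  (via I)
D: 31  (via I)
B: 33  (via H)
E: 35  (via B)
J: 35  (via I)
F: 37  (via H)
G: 38  (via I)
A: 40  (via H)
Shortest route: C → I → H → A = 40.

40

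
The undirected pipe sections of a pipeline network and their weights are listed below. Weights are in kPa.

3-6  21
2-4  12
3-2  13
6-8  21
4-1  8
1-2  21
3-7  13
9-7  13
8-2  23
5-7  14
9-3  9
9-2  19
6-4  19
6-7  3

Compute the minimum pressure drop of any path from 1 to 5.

Settle nodes by increasing distance from 1:
1: 0
4: 8  (via 1)
2: 20  (via 4)
6: 27  (via 4)
7: 30  (via 6)
3: 33  (via 2)
9: 39  (via 2)
8: 43  (via 2)
5: 44  (via 7)
Shortest route: 1 → 4 → 6 → 7 → 5 = 44 kPa.

44 kPa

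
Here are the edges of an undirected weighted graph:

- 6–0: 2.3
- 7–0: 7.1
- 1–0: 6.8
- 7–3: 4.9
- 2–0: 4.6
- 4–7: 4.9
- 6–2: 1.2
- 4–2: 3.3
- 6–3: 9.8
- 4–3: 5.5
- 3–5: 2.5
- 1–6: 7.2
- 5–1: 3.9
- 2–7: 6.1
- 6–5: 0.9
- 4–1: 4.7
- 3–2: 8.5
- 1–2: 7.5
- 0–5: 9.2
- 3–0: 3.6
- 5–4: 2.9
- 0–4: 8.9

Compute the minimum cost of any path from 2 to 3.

4.6

Compare a few routes:
2–6–0–3: 1.2+2.3+3.6 = 7.1
2–6–5–3: 1.2+0.9+2.5 = 4.6
The minimum is 4.6 via 2–6–5–3.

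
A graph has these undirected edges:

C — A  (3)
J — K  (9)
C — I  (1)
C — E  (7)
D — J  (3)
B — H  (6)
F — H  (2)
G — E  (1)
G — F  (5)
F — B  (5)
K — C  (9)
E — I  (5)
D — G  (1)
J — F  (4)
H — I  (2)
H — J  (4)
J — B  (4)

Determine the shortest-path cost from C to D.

8

Settle nodes by increasing distance from C:
C: 0
I: 1  (via C)
A: 3  (via C)
H: 3  (via I)
F: 5  (via H)
E: 6  (via I)
G: 7  (via E)
J: 7  (via H)
D: 8  (via G)
Shortest route: C → I → E → G → D = 8.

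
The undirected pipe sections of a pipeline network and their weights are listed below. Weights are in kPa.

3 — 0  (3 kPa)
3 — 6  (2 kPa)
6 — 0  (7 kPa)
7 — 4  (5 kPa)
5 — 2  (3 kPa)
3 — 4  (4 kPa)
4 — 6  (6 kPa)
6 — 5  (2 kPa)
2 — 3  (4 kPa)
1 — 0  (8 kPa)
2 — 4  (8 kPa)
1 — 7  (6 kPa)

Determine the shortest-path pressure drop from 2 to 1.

15 kPa

Shortest distances from 2:
2: 0
5: 3  (via 2)
3: 4  (via 2)
6: 5  (via 5)
0: 7  (via 3)
4: 8  (via 2)
7: 13  (via 4)
1: 15  (via 0)
Shortest route: 2–3–0–1 = 15 kPa.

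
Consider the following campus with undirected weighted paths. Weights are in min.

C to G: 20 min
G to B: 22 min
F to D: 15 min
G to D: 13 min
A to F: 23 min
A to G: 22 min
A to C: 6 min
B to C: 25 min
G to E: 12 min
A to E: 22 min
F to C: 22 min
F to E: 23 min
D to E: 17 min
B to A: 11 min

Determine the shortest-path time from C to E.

Enumerating some paths:
C–A–G–E: 6+22+12 = 40
C–A–E: 6+22 = 28
C–G–E: 20+12 = 32
Cheapest is C–A–E at 28 min.

28 min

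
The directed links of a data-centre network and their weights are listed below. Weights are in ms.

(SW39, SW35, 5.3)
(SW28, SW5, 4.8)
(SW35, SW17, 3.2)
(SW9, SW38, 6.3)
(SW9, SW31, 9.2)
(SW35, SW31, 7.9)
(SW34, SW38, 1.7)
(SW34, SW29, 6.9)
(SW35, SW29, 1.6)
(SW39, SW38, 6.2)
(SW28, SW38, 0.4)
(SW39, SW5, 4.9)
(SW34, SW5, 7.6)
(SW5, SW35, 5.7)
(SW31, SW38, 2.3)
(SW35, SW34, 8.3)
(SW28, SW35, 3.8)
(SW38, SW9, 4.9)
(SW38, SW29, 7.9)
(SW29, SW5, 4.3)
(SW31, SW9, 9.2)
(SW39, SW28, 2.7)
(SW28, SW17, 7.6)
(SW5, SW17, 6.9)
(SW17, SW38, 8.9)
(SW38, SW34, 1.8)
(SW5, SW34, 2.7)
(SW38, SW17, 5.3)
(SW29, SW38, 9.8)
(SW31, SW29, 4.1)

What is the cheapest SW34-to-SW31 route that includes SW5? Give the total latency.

Best SW34 to SW5: SW34 → SW5 costing 7.6
Shortest SW5→SW31: SW5 → SW35 → SW31 = 13.6
Total via SW5: 7.6 + 13.6 = 21.2 ms.

21.2 ms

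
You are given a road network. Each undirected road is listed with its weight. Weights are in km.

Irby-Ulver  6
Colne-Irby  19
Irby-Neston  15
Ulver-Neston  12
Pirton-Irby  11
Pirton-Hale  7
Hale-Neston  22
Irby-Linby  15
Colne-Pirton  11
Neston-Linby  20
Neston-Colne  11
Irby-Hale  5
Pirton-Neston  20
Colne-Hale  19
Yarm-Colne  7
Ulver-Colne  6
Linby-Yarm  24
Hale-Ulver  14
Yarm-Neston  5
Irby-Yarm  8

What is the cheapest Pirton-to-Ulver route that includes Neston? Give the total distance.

32 km

Shortest Pirton→Neston: Pirton–Neston = 20
Shortest Neston→Ulver: Neston–Ulver = 12
Total via Neston: 20 + 12 = 32 km.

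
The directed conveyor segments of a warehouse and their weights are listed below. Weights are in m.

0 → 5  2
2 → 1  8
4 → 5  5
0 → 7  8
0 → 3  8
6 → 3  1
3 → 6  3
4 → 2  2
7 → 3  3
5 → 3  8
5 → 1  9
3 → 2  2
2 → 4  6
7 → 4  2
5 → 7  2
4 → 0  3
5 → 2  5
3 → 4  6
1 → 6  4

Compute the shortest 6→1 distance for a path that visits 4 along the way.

17 m

Best 6 to 4: 6 → 3 → 4 costing 7
Shortest 4→1: 4 → 2 → 1 = 10
Total via 4: 7 + 10 = 17 m.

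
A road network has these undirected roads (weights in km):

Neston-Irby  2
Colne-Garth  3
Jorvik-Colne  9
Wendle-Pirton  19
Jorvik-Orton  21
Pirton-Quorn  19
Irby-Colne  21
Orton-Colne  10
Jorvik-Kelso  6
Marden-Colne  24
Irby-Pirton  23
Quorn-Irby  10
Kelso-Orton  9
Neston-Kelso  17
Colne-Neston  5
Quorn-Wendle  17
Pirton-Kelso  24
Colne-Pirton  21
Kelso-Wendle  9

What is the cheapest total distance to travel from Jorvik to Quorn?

26 km

Compare a few routes:
Jorvik - Colne - Neston - Irby - Quorn: 9+5+2+10 = 26
Jorvik - Colne - Irby - Quorn: 9+21+10 = 40
Jorvik - Kelso - Wendle - Quorn: 6+9+17 = 32
Jorvik - Kelso - Neston - Irby - Quorn: 6+17+2+10 = 35
Cheapest is Jorvik - Colne - Neston - Irby - Quorn at 26 km.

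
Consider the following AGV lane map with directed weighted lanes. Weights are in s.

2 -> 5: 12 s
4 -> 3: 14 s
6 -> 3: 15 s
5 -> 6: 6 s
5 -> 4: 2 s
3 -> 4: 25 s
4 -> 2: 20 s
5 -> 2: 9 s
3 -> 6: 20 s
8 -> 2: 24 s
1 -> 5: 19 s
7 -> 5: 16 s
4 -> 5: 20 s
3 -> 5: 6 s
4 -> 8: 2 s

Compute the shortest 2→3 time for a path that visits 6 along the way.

Shortest 2→6: 2 → 5 → 6 = 18
Best 6 to 3: 6 → 3 costing 15
Total via 6: 18 + 15 = 33 s.

33 s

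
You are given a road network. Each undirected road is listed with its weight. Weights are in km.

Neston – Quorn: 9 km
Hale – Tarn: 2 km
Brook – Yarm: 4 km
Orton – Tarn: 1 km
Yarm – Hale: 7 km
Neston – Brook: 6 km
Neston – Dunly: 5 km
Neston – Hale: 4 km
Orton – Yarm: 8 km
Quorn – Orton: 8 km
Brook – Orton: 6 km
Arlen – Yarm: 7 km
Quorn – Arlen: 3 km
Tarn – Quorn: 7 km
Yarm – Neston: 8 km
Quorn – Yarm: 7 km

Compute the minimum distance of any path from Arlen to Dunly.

Settle nodes by increasing distance from Arlen:
Arlen: 0
Quorn: 3  (via Arlen)
Yarm: 7  (via Arlen)
Tarn: 10  (via Quorn)
Orton: 11  (via Quorn)
Brook: 11  (via Yarm)
Neston: 12  (via Quorn)
Hale: 12  (via Tarn)
Dunly: 17  (via Neston)
Shortest route: Arlen–Quorn–Neston–Dunly = 17 km.

17 km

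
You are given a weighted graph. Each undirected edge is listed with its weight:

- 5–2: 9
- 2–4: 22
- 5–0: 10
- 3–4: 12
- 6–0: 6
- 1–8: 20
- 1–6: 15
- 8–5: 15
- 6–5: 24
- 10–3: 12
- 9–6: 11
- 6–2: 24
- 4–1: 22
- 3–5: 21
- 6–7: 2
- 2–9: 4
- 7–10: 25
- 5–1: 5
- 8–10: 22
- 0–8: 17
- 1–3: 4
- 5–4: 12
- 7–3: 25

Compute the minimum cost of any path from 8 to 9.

28

Candidate routes:
8 - 0 - 6 - 9: 17+6+11 = 34
8 - 5 - 2 - 9: 15+9+4 = 28
The minimum is 28 via 8 - 5 - 2 - 9.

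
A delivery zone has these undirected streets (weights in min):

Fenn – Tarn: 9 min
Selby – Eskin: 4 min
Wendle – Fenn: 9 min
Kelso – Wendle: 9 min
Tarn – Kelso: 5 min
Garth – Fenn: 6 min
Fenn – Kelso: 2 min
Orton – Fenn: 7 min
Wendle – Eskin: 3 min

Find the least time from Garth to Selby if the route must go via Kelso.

Shortest Garth→Kelso: Garth–Fenn–Kelso = 8
Best Kelso to Selby: Kelso–Wendle–Eskin–Selby costing 16
Total via Kelso: 8 + 16 = 24 min.

24 min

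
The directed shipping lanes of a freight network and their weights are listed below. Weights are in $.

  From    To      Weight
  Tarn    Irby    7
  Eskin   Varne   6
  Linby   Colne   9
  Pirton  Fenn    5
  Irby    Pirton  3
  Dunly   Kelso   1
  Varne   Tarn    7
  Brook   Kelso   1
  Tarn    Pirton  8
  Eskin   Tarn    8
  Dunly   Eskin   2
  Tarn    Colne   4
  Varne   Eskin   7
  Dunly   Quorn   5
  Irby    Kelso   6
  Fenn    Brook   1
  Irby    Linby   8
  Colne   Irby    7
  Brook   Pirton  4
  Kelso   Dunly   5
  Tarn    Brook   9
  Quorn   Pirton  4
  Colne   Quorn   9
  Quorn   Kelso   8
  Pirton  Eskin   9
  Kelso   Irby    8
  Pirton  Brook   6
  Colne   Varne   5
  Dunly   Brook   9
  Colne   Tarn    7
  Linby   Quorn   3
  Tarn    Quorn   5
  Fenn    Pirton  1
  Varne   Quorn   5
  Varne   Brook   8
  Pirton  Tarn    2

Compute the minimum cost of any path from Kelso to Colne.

$17

Shortest distances from Kelso:
Kelso: 0
Dunly: 5  (via Kelso)
Eskin: 7  (via Dunly)
Irby: 8  (via Kelso)
Quorn: 10  (via Dunly)
Pirton: 11  (via Irby)
Tarn: 13  (via Pirton)
Varne: 13  (via Eskin)
Brook: 14  (via Dunly)
Linby: 16  (via Irby)
Fenn: 16  (via Pirton)
Colne: 17  (via Tarn)
Shortest route: Kelso–Irby–Pirton–Tarn–Colne = $17.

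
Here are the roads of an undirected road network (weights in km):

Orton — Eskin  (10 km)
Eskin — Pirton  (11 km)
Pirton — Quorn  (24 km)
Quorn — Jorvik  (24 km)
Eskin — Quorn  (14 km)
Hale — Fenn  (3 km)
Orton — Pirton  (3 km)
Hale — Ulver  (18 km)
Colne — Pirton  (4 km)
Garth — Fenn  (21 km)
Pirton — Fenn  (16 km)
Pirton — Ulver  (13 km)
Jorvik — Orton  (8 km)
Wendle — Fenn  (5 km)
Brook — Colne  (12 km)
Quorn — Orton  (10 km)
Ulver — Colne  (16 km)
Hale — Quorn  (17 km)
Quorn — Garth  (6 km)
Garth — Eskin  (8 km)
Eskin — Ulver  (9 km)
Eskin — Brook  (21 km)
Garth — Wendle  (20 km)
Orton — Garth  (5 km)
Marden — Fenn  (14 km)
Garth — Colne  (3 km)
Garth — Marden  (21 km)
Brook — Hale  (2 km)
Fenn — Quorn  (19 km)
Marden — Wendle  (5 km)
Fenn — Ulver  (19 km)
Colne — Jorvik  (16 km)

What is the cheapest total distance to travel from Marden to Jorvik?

Running Dijkstra from Marden:
Marden: 0
Wendle: 5  (via Marden)
Fenn: 10  (via Wendle)
Hale: 13  (via Fenn)
Brook: 15  (via Hale)
Garth: 21  (via Marden)
Colne: 24  (via Garth)
Pirton: 26  (via Fenn)
Orton: 26  (via Garth)
Quorn: 27  (via Garth)
Eskin: 29  (via Garth)
Ulver: 29  (via Fenn)
Jorvik: 34  (via Orton)
Shortest route: Marden → Garth → Orton → Jorvik = 34 km.

34 km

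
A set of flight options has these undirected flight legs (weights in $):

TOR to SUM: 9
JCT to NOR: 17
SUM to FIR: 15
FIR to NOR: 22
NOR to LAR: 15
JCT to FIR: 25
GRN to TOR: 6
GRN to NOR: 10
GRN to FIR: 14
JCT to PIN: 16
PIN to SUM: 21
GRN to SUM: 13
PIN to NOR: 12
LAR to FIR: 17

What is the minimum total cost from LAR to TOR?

Enumerating some paths:
LAR - NOR - GRN - TOR: 15+10+6 = 31
LAR - FIR - GRN - TOR: 17+14+6 = 37
LAR - FIR - SUM - TOR: 17+15+9 = 41
Cheapest is LAR - NOR - GRN - TOR at $31.

$31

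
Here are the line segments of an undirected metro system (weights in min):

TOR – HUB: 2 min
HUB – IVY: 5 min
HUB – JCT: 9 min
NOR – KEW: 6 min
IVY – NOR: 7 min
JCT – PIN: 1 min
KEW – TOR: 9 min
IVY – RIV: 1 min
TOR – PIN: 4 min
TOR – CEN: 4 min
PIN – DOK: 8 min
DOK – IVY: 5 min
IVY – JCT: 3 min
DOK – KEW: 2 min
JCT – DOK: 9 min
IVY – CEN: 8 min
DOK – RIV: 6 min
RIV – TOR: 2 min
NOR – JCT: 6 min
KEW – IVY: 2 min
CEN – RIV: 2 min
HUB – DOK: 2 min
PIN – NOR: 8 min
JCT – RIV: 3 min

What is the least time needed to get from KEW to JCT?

5 min

Compare a few routes:
KEW → IVY → RIV → JCT: 2+1+3 = 6
KEW → IVY → RIV → TOR → PIN → JCT: 2+1+2+4+1 = 10
KEW → IVY → JCT: 2+3 = 5
Cheapest is KEW → IVY → JCT at 5 min.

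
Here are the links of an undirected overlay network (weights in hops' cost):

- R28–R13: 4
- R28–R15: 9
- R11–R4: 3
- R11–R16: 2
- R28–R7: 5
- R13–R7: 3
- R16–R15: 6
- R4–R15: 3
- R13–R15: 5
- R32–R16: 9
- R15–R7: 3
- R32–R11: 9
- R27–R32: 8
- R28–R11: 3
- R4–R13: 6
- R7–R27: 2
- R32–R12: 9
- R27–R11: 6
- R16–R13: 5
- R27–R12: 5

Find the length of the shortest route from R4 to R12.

13 hops' cost

Running Dijkstra from R4:
R4: 0
R11: 3  (via R4)
R15: 3  (via R4)
R16: 5  (via R11)
R28: 6  (via R11)
R7: 6  (via R15)
R13: 6  (via R4)
R27: 8  (via R7)
R32: 12  (via R11)
R12: 13  (via R27)
Shortest route: R4 → R15 → R7 → R27 → R12 = 13 hops' cost.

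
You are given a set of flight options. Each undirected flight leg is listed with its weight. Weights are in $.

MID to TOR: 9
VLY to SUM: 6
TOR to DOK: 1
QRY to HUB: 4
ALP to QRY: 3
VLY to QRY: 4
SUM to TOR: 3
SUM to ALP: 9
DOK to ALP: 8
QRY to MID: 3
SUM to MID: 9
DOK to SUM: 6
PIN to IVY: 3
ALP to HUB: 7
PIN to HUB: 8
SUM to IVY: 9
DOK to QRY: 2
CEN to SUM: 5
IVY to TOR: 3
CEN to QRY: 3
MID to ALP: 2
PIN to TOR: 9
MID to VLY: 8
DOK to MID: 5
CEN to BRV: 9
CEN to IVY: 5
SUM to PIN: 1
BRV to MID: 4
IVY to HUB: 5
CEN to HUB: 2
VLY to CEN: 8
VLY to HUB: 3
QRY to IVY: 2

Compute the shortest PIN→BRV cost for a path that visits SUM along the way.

$14

Shortest PIN→SUM: PIN–SUM = 1
Best SUM to BRV: SUM–MID–BRV costing 13
Total via SUM: 1 + 13 = $14.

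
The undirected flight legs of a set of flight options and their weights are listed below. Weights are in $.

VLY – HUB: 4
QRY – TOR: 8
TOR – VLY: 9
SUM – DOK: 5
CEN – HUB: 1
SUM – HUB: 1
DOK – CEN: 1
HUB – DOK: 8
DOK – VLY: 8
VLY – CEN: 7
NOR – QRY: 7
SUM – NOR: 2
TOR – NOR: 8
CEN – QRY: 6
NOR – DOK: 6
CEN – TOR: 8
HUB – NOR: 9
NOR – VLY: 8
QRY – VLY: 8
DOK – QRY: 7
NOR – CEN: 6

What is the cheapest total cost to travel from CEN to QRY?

$6

Settle nodes by increasing distance from CEN:
CEN: 0
DOK: 1  (via CEN)
HUB: 1  (via CEN)
SUM: 2  (via HUB)
NOR: 4  (via SUM)
VLY: 5  (via HUB)
QRY: 6  (via CEN)
Shortest route: CEN–QRY = $6.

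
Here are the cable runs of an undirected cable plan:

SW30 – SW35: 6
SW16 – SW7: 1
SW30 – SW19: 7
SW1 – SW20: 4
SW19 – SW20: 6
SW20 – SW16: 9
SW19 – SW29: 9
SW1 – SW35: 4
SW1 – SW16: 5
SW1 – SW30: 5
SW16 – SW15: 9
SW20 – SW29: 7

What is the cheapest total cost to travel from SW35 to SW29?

Enumerating some paths:
SW35 - SW1 - SW20 - SW29: 4+4+7 = 15
SW35 - SW1 - SW20 - SW19 - SW29: 4+4+6+9 = 23
SW35 - SW30 - SW19 - SW29: 6+7+9 = 22
SW35 - SW30 - SW1 - SW20 - SW29: 6+5+4+7 = 22
The minimum is 15 via SW35 - SW1 - SW20 - SW29.

15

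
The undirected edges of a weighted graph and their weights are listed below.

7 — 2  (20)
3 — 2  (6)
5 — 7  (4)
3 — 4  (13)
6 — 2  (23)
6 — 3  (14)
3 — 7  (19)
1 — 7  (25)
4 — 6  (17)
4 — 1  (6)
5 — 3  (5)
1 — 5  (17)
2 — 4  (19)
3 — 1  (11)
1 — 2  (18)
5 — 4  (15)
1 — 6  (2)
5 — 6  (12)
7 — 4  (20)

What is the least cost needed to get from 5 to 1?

Candidate routes:
5 → 4 → 1: 15+6 = 21
5 → 1: 17 = 17
5 → 6 → 1: 12+2 = 14
5 → 3 → 1: 5+11 = 16
The minimum is 14 via 5 → 6 → 1.

14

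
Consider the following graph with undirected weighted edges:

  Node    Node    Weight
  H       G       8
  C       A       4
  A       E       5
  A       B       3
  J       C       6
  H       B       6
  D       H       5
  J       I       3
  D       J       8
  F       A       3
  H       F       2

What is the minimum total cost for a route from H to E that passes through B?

14

Shortest H→B: H → B = 6
Shortest B→E: B → A → E = 8
Total via B: 6 + 8 = 14.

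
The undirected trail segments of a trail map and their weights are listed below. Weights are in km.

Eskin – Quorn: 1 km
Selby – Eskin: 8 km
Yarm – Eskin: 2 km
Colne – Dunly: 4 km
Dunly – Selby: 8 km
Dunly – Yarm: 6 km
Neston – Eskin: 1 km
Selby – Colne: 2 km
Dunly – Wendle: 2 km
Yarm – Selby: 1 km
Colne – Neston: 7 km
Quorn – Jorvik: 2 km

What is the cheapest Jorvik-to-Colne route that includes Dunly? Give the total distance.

Best Jorvik to Dunly: Jorvik → Quorn → Eskin → Yarm → Dunly costing 11
Best Dunly to Colne: Dunly → Colne costing 4
Total via Dunly: 11 + 4 = 15 km.

15 km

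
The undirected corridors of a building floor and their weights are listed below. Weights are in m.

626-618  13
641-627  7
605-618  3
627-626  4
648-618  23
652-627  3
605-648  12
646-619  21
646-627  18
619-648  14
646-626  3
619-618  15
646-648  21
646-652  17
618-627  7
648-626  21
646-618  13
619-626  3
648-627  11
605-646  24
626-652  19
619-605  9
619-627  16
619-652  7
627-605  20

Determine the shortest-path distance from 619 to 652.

7 m

Settle nodes by increasing distance from 619:
619: 0
626: 3  (via 619)
646: 6  (via 626)
627: 7  (via 626)
652: 7  (via 619)
Shortest route: 619–652 = 7 m.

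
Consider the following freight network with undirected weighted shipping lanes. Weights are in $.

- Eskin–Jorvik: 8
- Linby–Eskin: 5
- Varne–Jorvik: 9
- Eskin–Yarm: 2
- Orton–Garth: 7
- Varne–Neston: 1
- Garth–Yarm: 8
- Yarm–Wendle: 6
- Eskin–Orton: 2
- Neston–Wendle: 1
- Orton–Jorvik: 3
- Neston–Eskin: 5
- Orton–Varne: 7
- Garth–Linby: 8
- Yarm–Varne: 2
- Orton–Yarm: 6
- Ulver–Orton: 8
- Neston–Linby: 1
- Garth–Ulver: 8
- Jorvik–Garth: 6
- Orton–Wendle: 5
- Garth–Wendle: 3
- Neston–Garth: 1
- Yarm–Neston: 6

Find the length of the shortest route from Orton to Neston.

$6

Shortest distances from Orton:
Orton: 0
Eskin: 2  (via Orton)
Jorvik: 3  (via Orton)
Yarm: 4  (via Eskin)
Wendle: 5  (via Orton)
Neston: 6  (via Wendle)
Shortest route: Orton → Wendle → Neston = $6.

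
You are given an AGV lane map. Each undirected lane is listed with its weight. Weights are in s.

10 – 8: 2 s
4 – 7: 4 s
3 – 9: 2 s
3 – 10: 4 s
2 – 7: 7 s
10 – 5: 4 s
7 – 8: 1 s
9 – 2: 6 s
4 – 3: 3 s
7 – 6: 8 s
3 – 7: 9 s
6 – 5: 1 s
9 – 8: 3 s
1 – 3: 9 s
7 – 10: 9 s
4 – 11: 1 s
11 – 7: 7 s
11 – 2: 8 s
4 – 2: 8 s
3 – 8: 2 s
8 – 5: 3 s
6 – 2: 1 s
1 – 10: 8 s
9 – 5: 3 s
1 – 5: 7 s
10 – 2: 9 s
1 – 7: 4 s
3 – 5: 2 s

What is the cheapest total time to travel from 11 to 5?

Candidate routes:
11 - 4 - 3 - 5: 1+3+2 = 6
11 - 4 - 7 - 8 - 5: 1+4+1+3 = 9
The minimum is 6 s via 11 - 4 - 3 - 5.

6 s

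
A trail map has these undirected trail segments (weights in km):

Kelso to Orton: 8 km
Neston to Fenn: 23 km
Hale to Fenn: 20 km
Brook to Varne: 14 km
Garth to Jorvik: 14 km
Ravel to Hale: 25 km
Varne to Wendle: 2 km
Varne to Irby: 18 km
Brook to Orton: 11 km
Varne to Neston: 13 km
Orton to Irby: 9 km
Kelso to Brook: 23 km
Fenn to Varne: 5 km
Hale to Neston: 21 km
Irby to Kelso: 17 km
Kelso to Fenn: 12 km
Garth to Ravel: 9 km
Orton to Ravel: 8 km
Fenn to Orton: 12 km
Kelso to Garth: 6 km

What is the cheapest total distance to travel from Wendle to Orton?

19 km

Candidate routes:
Wendle–Varne–Irby–Orton: 2+18+9 = 29
Wendle–Varne–Fenn–Kelso–Orton: 2+5+12+8 = 27
Wendle–Varne–Fenn–Orton: 2+5+12 = 19
Wendle–Varne–Brook–Orton: 2+14+11 = 27
The minimum is 19 km via Wendle–Varne–Fenn–Orton.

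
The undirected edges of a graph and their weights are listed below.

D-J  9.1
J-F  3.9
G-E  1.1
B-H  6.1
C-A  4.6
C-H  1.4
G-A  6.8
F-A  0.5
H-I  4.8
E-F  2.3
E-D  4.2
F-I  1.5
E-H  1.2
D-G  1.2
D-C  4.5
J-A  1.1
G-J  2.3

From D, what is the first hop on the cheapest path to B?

G

Compare a few routes:
D → E → H → B: 4.2+1.2+6.1 = 11.5
D → G → J → A → F → E → H → B: 1.2+2.3+1.1+0.5+2.3+1.2+6.1 = 14.7
D → G → E → H → B: 1.2+1.1+1.2+6.1 = 9.6
D → C → H → B: 4.5+1.4+6.1 = 12
The minimum is 9.6 via D → G → E → H → B.
So from D the first move is to G.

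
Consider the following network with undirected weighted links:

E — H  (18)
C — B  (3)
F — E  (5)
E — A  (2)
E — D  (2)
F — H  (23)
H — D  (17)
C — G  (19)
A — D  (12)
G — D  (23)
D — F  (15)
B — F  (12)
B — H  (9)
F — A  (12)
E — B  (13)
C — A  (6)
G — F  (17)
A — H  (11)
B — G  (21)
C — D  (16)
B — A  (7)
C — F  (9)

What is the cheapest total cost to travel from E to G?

Candidate routes:
E - A - B - G: 2+7+21 = 30
E - A - C - G: 2+6+19 = 27
E - D - G: 2+23 = 25
E - F - G: 5+17 = 22
The minimum is 22 via E - F - G.

22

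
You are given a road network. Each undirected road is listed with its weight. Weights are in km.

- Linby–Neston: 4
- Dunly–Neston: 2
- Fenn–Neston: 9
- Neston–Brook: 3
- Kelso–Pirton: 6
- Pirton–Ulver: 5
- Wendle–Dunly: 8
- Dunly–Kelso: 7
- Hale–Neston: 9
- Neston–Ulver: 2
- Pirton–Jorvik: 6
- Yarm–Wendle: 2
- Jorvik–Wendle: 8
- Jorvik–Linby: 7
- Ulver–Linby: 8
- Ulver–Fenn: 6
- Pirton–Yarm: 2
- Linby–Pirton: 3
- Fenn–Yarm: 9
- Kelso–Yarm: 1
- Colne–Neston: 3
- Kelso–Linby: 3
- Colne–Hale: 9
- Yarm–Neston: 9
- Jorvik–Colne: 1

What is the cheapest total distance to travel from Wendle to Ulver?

9 km

Compare a few routes:
Wendle - Yarm - Neston - Ulver: 2+9+2 = 13
Wendle - Dunly - Neston - Ulver: 8+2+2 = 12
Wendle - Yarm - Kelso - Linby - Neston - Ulver: 2+1+3+4+2 = 12
Wendle - Yarm - Pirton - Ulver: 2+2+5 = 9
Cheapest is Wendle - Yarm - Pirton - Ulver at 9 km.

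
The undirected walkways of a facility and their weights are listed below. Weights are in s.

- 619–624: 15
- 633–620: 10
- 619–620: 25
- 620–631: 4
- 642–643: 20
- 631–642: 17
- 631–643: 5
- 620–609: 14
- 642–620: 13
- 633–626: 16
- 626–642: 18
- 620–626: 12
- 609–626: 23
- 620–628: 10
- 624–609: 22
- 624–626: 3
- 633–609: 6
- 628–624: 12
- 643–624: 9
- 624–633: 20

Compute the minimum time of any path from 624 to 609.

22 s

Settle nodes by increasing distance from 624:
624: 0
626: 3  (via 624)
643: 9  (via 624)
628: 12  (via 624)
631: 14  (via 643)
620: 15  (via 626)
619: 15  (via 624)
633: 19  (via 626)
642: 21  (via 626)
609: 22  (via 624)
Shortest route: 624–609 = 22 s.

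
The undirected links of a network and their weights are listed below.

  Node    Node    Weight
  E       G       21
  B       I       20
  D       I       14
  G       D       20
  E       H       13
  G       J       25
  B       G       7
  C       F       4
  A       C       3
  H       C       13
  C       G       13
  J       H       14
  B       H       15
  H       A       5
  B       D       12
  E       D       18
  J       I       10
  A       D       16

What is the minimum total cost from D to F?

Compare a few routes:
D → G → C → F: 20+13+4 = 37
D → B → G → C → F: 12+7+13+4 = 36
D → A → C → F: 16+3+4 = 23
Cheapest is D → A → C → F at 23.

23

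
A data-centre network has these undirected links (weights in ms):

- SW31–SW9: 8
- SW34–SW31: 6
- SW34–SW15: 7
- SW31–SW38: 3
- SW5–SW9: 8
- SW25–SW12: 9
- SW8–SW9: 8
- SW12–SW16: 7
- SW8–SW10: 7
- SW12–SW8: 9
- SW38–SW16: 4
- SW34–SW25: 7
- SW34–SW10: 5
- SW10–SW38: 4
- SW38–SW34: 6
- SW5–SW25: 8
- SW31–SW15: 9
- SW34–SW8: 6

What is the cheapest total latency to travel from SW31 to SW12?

14 ms

Candidate routes:
SW31 - SW34 - SW25 - SW12: 6+7+9 = 22
SW31 - SW34 - SW8 - SW12: 6+6+9 = 21
SW31 - SW38 - SW16 - SW12: 3+4+7 = 14
Cheapest is SW31 - SW38 - SW16 - SW12 at 14 ms.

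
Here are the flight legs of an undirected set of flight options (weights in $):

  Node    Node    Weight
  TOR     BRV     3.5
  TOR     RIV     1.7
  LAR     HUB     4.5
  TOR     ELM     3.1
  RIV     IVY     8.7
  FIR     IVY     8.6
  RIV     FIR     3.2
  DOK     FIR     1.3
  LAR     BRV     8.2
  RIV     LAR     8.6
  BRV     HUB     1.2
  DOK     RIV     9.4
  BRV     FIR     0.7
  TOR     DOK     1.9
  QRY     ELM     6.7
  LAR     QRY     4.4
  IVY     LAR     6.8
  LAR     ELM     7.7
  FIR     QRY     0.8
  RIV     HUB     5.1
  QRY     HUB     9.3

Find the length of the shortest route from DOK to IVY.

Compare a few routes:
DOK–TOR–RIV–IVY: 1.9+1.7+8.7 = 12.3
DOK–FIR–IVY: 1.3+8.6 = 9.9
Cheapest is DOK–FIR–IVY at $9.9.

$9.9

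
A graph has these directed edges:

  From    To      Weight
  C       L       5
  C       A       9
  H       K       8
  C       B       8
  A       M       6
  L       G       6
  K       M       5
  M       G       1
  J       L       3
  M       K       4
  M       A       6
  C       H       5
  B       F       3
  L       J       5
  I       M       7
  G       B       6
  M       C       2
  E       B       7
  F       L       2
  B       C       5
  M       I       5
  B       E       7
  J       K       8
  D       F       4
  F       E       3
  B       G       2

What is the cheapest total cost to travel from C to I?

Running Dijkstra from C:
C: 0
H: 5  (via C)
L: 5  (via C)
B: 8  (via C)
A: 9  (via C)
G: 10  (via B)
J: 10  (via L)
F: 11  (via B)
K: 13  (via H)
E: 14  (via F)
M: 15  (via A)
I: 20  (via M)
Shortest route: C → A → M → I = 20.

20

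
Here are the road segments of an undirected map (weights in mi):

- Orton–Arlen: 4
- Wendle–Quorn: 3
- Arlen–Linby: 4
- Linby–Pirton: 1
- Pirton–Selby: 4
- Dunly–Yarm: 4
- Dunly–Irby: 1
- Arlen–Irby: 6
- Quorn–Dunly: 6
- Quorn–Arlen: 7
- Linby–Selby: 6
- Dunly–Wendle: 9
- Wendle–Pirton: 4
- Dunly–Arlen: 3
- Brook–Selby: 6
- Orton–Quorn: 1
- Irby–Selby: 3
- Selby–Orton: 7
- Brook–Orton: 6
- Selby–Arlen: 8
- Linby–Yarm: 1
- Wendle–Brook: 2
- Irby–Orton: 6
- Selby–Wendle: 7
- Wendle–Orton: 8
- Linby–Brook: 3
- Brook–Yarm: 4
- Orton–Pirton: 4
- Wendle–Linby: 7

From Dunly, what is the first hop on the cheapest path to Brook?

Candidate routes:
Dunly → Irby → Selby → Brook: 1+3+6 = 10
Dunly → Yarm → Brook: 4+4 = 8
The minimum is 8 mi via Dunly → Yarm → Brook.
So from Dunly the first move is to Yarm.

Yarm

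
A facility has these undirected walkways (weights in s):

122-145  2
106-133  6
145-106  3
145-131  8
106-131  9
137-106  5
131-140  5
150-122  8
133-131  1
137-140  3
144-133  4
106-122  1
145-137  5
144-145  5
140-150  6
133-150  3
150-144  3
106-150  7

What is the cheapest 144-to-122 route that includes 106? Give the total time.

Best 144 to 106: 144 → 145 → 106 costing 8
Shortest 106→122: 106 → 122 = 1
Total via 106: 8 + 1 = 9 s.

9 s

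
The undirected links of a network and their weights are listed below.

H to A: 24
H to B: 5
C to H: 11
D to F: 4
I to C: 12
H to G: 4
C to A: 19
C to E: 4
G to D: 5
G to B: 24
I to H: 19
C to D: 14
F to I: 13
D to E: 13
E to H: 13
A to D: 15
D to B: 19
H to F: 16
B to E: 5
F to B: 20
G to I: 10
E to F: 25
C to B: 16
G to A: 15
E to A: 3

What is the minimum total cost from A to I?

19

Compare a few routes:
A–G–I: 15+10 = 25
A–E–H–G–I: 3+13+4+10 = 30
A–E–B–H–G–I: 3+5+5+4+10 = 27
A–E–C–I: 3+4+12 = 19
Cheapest is A–E–C–I at 19.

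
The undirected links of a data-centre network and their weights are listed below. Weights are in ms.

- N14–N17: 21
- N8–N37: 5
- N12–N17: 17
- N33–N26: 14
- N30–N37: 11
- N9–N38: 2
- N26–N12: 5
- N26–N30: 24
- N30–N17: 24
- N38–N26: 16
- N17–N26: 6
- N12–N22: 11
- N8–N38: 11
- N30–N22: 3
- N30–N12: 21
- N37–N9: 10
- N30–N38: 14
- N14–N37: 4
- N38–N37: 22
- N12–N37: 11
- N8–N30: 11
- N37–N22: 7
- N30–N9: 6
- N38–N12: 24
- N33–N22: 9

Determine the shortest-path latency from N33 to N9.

18 ms

Compare a few routes:
N33 → N22 → N37 → N9: 9+7+10 = 26
N33 → N22 → N30 → N9: 9+3+6 = 18
Cheapest is N33 → N22 → N30 → N9 at 18 ms.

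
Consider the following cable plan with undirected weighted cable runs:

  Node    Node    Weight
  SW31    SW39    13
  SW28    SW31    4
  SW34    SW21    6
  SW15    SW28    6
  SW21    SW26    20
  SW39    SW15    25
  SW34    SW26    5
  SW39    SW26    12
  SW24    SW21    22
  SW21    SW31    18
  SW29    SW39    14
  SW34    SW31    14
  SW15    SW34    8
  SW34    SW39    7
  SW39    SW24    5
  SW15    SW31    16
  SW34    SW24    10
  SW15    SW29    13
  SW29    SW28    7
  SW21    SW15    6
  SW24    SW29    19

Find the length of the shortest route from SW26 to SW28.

Compare a few routes:
SW26–SW34–SW39–SW31–SW28: 5+7+13+4 = 29
SW26–SW34–SW31–SW28: 5+14+4 = 23
SW26–SW34–SW21–SW15–SW28: 5+6+6+6 = 23
SW26–SW34–SW15–SW28: 5+8+6 = 19
The minimum is 19 via SW26–SW34–SW15–SW28.

19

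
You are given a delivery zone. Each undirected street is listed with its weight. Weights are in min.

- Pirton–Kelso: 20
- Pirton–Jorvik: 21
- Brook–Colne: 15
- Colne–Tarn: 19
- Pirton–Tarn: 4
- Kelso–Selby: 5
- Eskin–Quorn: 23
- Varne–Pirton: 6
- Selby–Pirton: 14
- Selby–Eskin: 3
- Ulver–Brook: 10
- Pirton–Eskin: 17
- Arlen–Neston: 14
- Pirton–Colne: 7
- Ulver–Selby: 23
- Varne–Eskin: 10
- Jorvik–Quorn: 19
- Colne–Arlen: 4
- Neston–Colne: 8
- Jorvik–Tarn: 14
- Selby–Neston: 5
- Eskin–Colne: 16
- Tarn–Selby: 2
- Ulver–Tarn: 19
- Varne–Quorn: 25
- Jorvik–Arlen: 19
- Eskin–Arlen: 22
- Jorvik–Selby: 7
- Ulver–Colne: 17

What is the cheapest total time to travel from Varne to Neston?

Enumerating some paths:
Varne → Pirton → Colne → Neston: 6+7+8 = 21
Varne → Eskin → Selby → Neston: 10+3+5 = 18
Varne → Pirton → Selby → Neston: 6+14+5 = 25
Varne → Pirton → Tarn → Selby → Neston: 6+4+2+5 = 17
The minimum is 17 min via Varne → Pirton → Tarn → Selby → Neston.

17 min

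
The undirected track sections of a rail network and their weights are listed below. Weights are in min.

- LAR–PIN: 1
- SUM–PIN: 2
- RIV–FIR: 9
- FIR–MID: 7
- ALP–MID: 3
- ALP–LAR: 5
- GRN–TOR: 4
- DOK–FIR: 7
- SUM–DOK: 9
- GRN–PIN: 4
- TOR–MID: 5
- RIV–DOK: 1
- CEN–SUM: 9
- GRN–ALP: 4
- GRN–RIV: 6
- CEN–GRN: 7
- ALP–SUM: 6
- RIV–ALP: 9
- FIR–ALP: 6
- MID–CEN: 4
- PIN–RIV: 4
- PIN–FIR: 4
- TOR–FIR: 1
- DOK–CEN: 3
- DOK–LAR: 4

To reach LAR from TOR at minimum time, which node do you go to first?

Compare a few routes:
TOR–GRN–PIN–LAR: 4+4+1 = 9
TOR–FIR–PIN–LAR: 1+4+1 = 6
Cheapest is TOR–FIR–PIN–LAR at 6 min.
So from TOR the first move is to FIR.

FIR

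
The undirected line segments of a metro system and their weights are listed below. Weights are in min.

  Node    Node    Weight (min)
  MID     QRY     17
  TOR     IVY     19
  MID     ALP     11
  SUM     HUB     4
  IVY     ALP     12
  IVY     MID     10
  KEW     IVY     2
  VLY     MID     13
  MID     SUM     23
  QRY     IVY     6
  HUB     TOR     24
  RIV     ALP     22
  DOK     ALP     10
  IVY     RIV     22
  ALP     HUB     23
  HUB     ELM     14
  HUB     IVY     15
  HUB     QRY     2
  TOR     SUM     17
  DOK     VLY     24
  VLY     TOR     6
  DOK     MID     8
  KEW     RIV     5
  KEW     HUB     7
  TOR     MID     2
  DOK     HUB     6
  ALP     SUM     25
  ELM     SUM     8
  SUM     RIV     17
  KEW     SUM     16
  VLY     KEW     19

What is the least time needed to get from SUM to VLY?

Enumerating some paths:
SUM–HUB–DOK–MID–TOR–VLY: 4+6+8+2+6 = 26
SUM–TOR–VLY: 17+6 = 23
Cheapest is SUM–TOR–VLY at 23 min.

23 min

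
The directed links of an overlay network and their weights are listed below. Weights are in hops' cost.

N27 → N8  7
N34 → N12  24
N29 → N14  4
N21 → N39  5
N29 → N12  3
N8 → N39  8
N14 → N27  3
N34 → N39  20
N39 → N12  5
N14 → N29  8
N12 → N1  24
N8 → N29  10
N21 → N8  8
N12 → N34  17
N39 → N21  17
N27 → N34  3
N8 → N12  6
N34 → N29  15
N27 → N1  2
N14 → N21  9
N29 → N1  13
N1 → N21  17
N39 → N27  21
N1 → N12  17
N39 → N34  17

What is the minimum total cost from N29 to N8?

Running Dijkstra from N29:
N29: 0
N12: 3  (via N29)
N14: 4  (via N29)
N27: 7  (via N14)
N1: 9  (via N27)
N34: 10  (via N27)
N21: 13  (via N14)
N8: 14  (via N27)
Shortest route: N29 → N14 → N27 → N8 = 14 hops' cost.

14 hops' cost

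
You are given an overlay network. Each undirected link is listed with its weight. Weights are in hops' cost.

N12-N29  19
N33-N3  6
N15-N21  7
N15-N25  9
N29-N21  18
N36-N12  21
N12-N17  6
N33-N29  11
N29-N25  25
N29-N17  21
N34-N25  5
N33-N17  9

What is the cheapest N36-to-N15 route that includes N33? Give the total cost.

Shortest N36→N33: N36 → N12 → N17 → N33 = 36
Best N33 to N15: N33 → N29 → N21 → N15 costing 36
Total via N33: 36 + 36 = 72 hops' cost.

72 hops' cost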